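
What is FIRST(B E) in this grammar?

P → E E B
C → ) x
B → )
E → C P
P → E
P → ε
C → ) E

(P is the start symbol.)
{ ')' }

FIRST sets of the non-terminals involved (from the grammar, by fixed-point iteration):
  FIRST(B) = { ')' }

To compute FIRST(B E), process the symbols left to right:
Symbol B is a non-terminal. Add FIRST(B) \ {ε} = { ')' }
B is not nullable (ε ∉ FIRST(B)), so stop here.
FIRST(B E) = { ')' }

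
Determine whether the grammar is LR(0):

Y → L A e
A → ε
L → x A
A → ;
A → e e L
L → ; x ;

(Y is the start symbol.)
No. Shift-reduce conflict between [A → .] and [A → . ;]

Augment with Y' → Y and build the canonical LR(0) collection (I0 = CLOSURE({[Y' → . Y]}), then GOTO on every symbol after a dot until no new states appear). It has 14 states:
  I0: { [L → . ; x ;], [L → . x A], [Y → . L A e], [Y' → . Y] }  — shift
  I1: { [L → ; . x ;] }  — shift
  I2: { [A → . ;], [A → . e e L], [A → .], [Y → L . A e] }  — shift, reduce
  I3: { [Y' → Y .] }  — accept
  I4: { [A → . ;], [A → . e e L], [A → .], [L → x . A] }  — shift, reduce
  I5: { [A → ; .] }  — reduce
  I6: { [L → x A .] }  — reduce
  I7: { [A → e . e L] }  — shift
  I8: { [A → e e . L], [L → . ; x ;], [L → . x A] }  — shift
  I9: { [A → e e L .] }  — reduce
  I10: { [Y → L A . e] }  — shift
  I11: { [Y → L A e .] }  — reduce
  I12: { [L → ; x . ;] }  — shift
  I13: { [L → ; x ; .] }  — reduce

Conflict in state I2:
  Shift-reduce conflict between [A → .] and [A → . ;]
So the grammar is NOT LR(0).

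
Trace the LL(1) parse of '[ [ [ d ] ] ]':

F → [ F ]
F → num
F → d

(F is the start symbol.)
LL(1) parsing maintains a stack (initially the start symbol over $) and the input. At each step: if the stack top is a terminal, match it against the current input token; if it is a non-terminal N, replace it with the RHS of M[N, lookahead] (the unique production whose predict set contains the lookahead).

Stack is shown with the top on the left.

Stack        Input            Action
------------------------------------
F $          [ [ [ d ] ] ] $  output F → [ F ]
[ F ] $      [ [ [ d ] ] ] $  match '['
F ] $        [ [ d ] ] ] $    output F → [ F ]
[ F ] ] $    [ [ d ] ] ] $    match '['
F ] ] $      [ d ] ] ] $      output F → [ F ]
[ F ] ] ] $  [ d ] ] ] $      match '['
F ] ] ] $    d ] ] ] $        output F → d
d ] ] ] $    d ] ] ] $        match 'd'
] ] ] $      ] ] ] $          match ']'
] ] $        ] ] $            match ']'
] $          ] $              match ']'
$            $                accept

The string is accepted.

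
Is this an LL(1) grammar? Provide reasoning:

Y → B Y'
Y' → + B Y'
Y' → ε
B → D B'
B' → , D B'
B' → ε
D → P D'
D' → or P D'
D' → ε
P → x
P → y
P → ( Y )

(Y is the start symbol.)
Relevant sets:
  FOLLOW(Y') = { $, ')' }
  FOLLOW(B') = { $, ')', '+' }
  FOLLOW(D') = { $, ')', '+', ',' }

For Y':
  PREDICT(Y' → '+' B Y') = { '+' }
  PREDICT(Y' → ε) = { $, ')' }
For B':
  PREDICT(B' → ',' D B') = { ',' }
  PREDICT(B' → ε) = { $, ')', '+' }
For D':
  PREDICT(D' → or P D') = { 'or' }
  PREDICT(D' → ε) = { $, ')', '+', ',' }
For P:
  PREDICT(P → x) = { 'x' }
  PREDICT(P → y) = { 'y' }
  PREDICT(P → '(' Y ')') = { '(' }
Y, B, D have a single production, so nothing to check there.

All predict sets are disjoint. The grammar IS LL(1).

Answer: Yes, the grammar is LL(1).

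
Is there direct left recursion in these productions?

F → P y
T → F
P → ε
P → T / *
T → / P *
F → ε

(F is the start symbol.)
No direct left recursion

F → P y: starts with P
T → F: starts with F
P → ε: starts with ε
P → T / *: starts with T
T → / P *: starts with '/'
F → ε: starts with ε

No direct left recursion found.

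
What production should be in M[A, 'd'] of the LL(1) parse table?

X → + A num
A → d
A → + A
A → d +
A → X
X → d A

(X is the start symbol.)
A → d, A → d +, A → X

To find M[A, 'd'], we find productions for A where 'd' is in the predict set (PREDICT(N → α) = (FIRST(α) \ {ε}) ∪ (FOLLOW(N) if α ⇒* ε)).

Relevant sets:
  FIRST(X) = { '+', 'd' }

A → d: PREDICT = { 'd' }
  'd' is in predict set, so this production goes in M[A, 'd']
A → + A: PREDICT = { '+' }
A → d +: PREDICT = { 'd' }
  'd' is in predict set, so this production goes in M[A, 'd']
A → X: PREDICT = { '+', 'd' }
  'd' is in predict set, so this production goes in M[A, 'd']

M[A, 'd'] = A → d, A → d +, A → X  (a multiply-defined cell — the grammar is not LL(1))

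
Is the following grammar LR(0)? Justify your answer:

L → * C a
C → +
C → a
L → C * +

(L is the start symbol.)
A grammar is LR(0) if no state in the canonical LR(0) collection has:
  - both a shift item (dot before a terminal) and a complete item (shift-reduce conflict), or
  - two or more complete items (reduce-reduce conflict; the accept item [L' → L .] counts as a complete item here).

Augment with L' → L and build the canonical LR(0) collection (I0 = CLOSURE({[L' → . L]}), then GOTO on every symbol after a dot until no new states appear). It has 10 states:
  I0: { [C → . +], [C → . a], [L → . * C a], [L → . C * +], [L' → . L] }  — shift
  I1: { [C → . +], [C → . a], [L → * . C a] }  — shift
  I2: { [C → + .] }  — reduce
  I3: { [L → C . * +] }  — shift
  I4: { [L' → L .] }  — accept
  I5: { [C → a .] }  — reduce
  I6: { [L → C * . +] }  — shift
  I7: { [L → C * + .] }  — reduce
  I8: { [L → * C . a] }  — shift
  I9: { [L → * C a .] }  — reduce

Every state is either a pure shift/goto state or contains exactly one complete item and nothing to shift — no conflicts. The grammar is LR(0).

Answer: Yes, the grammar is LR(0)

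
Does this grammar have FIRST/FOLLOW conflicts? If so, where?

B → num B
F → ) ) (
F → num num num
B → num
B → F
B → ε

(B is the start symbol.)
No FIRST/FOLLOW conflicts.

Nullable non-terminals: B.
FIRST sets used below: FIRST(F) = { ')', 'num' }

B: nullable alternative(s) B → ε; FOLLOW(B) = { $ }
  B → num B: FIRST \ {ε} = { 'num' } — disjoint from FOLLOW(B)
  B → num: FIRST \ {ε} = { 'num' } — disjoint from FOLLOW(B)
  B → F: FIRST \ {ε} = { ')', 'num' } — disjoint from FOLLOW(B)
  B → ε: FIRST \ {ε} = { } — this is the only nullable alternative, skip

F has no nullable alternative, so no FIRST/FOLLOW check is needed there.

No FIRST/FOLLOW conflicts found.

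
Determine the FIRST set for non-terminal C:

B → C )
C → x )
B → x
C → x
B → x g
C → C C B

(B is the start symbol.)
To compute FIRST(C), examine every production with C on the left-hand side, reading each right-hand side left to right until a non-nullable symbol is reached.

From C → x ):
  - x is a terminal: add 'x' and stop
From C → x:
  - x is a terminal: add 'x' and stop
From C → C C B:
  - C is the symbol being defined: contributes nothing new
    C is not nullable, so stop

Collecting: FIRST(C) = { 'x' }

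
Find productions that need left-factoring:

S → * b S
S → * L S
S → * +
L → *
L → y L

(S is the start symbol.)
Left-factoring is needed when two productions for the same non-terminal
share a common prefix on the right-hand side.

Productions for S:
  S → * b S
  S → * L S
  S → * +
Productions for L:
  L → *
  L → y L

Found common prefix '*' in productions for S

Answer: Yes, S has productions with common prefix '*'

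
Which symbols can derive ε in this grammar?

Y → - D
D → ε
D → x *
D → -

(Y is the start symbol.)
A non-terminal is nullable if it can derive ε (the empty string): either it has an ε-production, or it has a production whose right-hand side consists entirely of nullable non-terminals.

ε-productions: D → ε
So D is immediately nullable.
No further non-terminal can be added: every production for the remaining non-terminals contains a terminal or a non-nullable non-terminal.
Nullable = { 'D' }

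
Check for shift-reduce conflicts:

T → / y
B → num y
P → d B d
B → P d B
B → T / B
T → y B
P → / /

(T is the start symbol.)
No shift-reduce conflicts

A shift-reduce conflict occurs when an LR(0) state has both:
  - a complete (reduce) item [A → α .] (dot at the end), and
  - a shift item [B → β . c γ] (dot before a terminal).

Augment with T' → T and build the canonical LR(0) collection (I0 = CLOSURE({[T' → . T]}), then GOTO on every symbol after a dot until no new states appear). It has 19 states:
  I0: { [T → . / y], [T → . y B], [T' → . T] }  — shift
  I1: { [T → / . y] }  — shift
  I2: { [T' → T .] }  — accept
  I3: { [B → . P d B], [B → . T / B], [B → . num y], [P → . / /], [P → . d B d], [T → . / y], [T → . y B], [T → y . B] }  — shift
  I4: { [P → / . /], [T → / . y] }  — shift
  I5: { [T → y B .] }  — reduce
  I6: { [B → P . d B] }  — shift
  I7: { [B → T . / B] }  — shift
  I8: { [B → . P d B], [B → . T / B], [B → . num y], [P → . / /], [P → . d B d], [P → d . B d], [T → . / y], [T → . y B] }  — shift
  I9: { [B → num . y] }  — shift
  I10: { [B → num y .] }  — reduce
  I11: { [P → d B . d] }  — shift
  I12: { [P → d B d .] }  — reduce
  I13: { [B → . P d B], [B → . T / B], [B → . num y], [B → T / . B], [P → . / /], [P → . d B d], [T → . / y], [T → . y B] }  — shift
  I14: { [B → T / B .] }  — reduce
  I15: { [B → . P d B], [B → . T / B], [B → . num y], [B → P d . B], [P → . / /], [P → . d B d], [T → . / y], [T → . y B] }  — shift
  I16: { [B → P d B .] }  — reduce
  I17: { [P → / / .] }  — reduce
  I18: { [T → / y .] }  — reduce

No state contains both a complete item and a shift item.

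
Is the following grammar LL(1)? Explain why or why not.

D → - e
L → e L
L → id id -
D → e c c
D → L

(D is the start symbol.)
A grammar is LL(1) if for each non-terminal N with multiple productions, the predict sets of those productions are pairwise disjoint, where PREDICT(N → α) = (FIRST(α) \ {ε}) ∪ (FOLLOW(N) if α ⇒* ε).

Relevant sets:
  FIRST(L) = { 'e', 'id' }

For D:
  PREDICT(D → '-' e) = { '-' }
  PREDICT(D → e c c) = { 'e' }
  PREDICT(D → L) = { 'e', 'id' }
For L:
  PREDICT(L → e L) = { 'e' }
  PREDICT(L → id id '-') = { 'id' }

Conflict found: Predict set conflict for D: { 'e' }
The grammar is NOT LL(1).

Answer: No. Predict set conflict for D: { 'e' }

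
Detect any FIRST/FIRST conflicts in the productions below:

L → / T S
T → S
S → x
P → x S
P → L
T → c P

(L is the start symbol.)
No FIRST/FIRST conflicts.

FIRST sets of the non-terminals at (or reachable through a nullable prefix from) the front of some alternative:
  FIRST(S) = { 'x' }
  FIRST(L) = { '/' }

Productions for T:
  T → S: FIRST = { 'x' }
  T → c P: FIRST = { 'c' }
Productions for P:
  P → x S: FIRST = { 'x' }
  P → L: FIRST = { '/' }
L, S have only one production, so no FIRST/FIRST conflict is possible there.

All alternatives of each non-terminal have pairwise disjoint FIRST sets.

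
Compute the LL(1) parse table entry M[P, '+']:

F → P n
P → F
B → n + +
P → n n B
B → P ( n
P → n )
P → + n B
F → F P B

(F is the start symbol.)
To find M[P, '+'], we find productions for P where '+' is in the predict set (PREDICT(N → α) = (FIRST(α) \ {ε}) ∪ (FOLLOW(N) if α ⇒* ε)).

Relevant sets:
  FIRST(F) = { '+', 'n' }

P → F: PREDICT = { '+', 'n' }
  '+' is in predict set, so this production goes in M[P, '+']
P → n n B: PREDICT = { 'n' }
P → n ): PREDICT = { 'n' }
P → + n B: PREDICT = { '+' }
  '+' is in predict set, so this production goes in M[P, '+']

M[P, '+'] = P → F, P → + n B  (a multiply-defined cell — the grammar is not LL(1))

Answer: P → F, P → + n B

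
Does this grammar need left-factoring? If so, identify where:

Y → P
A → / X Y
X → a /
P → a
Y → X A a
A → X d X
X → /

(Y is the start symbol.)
Left-factoring is needed when two productions for the same non-terminal
share a common prefix on the right-hand side.

Productions for Y:
  Y → P
  Y → X A a
Productions for A:
  A → / X Y
  A → X d X
Productions for X:
  X → a /
  X → /

No common prefixes found.

Answer: No, left-factoring is not needed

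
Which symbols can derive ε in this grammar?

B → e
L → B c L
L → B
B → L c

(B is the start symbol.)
A non-terminal is nullable if it can derive ε (the empty string): either it has an ε-production, or it has a production whose right-hand side consists entirely of nullable non-terminals.

There are no ε-productions, so no non-terminal can derive ε.
No non-terminals are nullable.

Answer: None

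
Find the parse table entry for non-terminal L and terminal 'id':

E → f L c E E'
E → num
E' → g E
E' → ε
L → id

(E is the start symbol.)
L → id

To find M[L, 'id'], we find productions for L where 'id' is in the predict set (PREDICT(N → α) = (FIRST(α) \ {ε}) ∪ (FOLLOW(N) if α ⇒* ε)).

L → id: PREDICT = { 'id' }
  'id' is in predict set, so this production goes in M[L, 'id']

M[L, 'id'] = L → id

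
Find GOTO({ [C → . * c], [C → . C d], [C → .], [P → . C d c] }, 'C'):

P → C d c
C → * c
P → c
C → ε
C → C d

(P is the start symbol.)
GOTO(I, 'C') = CLOSURE({ [A → αX.β] : [A → α.Xβ] ∈ I, X = 'C' })

Items with dot before 'C', with the dot advanced:
  [C → . C d] → [C → C . d]
  [P → . C d c] → [P → C . d c]
Closure adds nothing (no advanced item has the dot before a non-terminal).

GOTO = { [C → C . d], [P → C . d c] }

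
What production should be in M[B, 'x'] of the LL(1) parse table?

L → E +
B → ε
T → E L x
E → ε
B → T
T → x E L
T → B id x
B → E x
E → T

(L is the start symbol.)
To find M[B, 'x'], we find productions for B where 'x' is in the predict set (PREDICT(N → α) = (FIRST(α) \ {ε}) ∪ (FOLLOW(N) if α ⇒* ε)).

Relevant sets:
  FIRST(T) = { '+', 'id', 'x' }
  FIRST(E) = { '+', 'id', 'x', ε }
  FOLLOW(B) = { 'id' }

B → ε: PREDICT = { 'id' }
B → T: PREDICT = { '+', 'id', 'x' }
  'x' is in predict set, so this production goes in M[B, 'x']
B → E x: PREDICT = { '+', 'id', 'x' }
  'x' is in predict set, so this production goes in M[B, 'x']

M[B, 'x'] = B → T, B → E x  (a multiply-defined cell — the grammar is not LL(1))

Answer: B → T, B → E x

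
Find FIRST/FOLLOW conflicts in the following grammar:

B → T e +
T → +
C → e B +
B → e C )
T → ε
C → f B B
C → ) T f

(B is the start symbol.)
No FIRST/FOLLOW conflicts.

A FIRST/FOLLOW conflict occurs when a non-terminal N has a nullable alternative N → β (β ⇒* ε) and another alternative N → α with FIRST(α) ∩ FOLLOW(N) ≠ ∅: on such a lookahead the parser cannot decide between expanding α and letting N vanish via β.

Nullable non-terminals: T.

T: nullable alternative(s) T → ε; FOLLOW(T) = { 'e', 'f' }
  T → +: FIRST \ {ε} = { '+' } — disjoint from FOLLOW(T)
  T → ε: FIRST \ {ε} = { } — this is the only nullable alternative, skip

B, C have no nullable alternative, so no FIRST/FOLLOW check is needed there.

No FIRST/FOLLOW conflicts found.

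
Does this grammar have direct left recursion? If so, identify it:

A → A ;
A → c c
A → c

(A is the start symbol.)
A → A ;: LEFT RECURSIVE (starts with A)
A → c c: starts with c
A → c: starts with c

The grammar has direct left recursion on: A.

Answer: Yes, A is left-recursive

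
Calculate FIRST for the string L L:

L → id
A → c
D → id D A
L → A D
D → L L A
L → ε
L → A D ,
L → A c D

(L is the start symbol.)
FIRST sets of the non-terminals involved (from the grammar, by fixed-point iteration):
  FIRST(L) = { 'c', 'id', ε }

To compute FIRST(L L), process the symbols left to right:
Symbol L is a non-terminal. Add FIRST(L) \ {ε} = { 'c', 'id' }
L is nullable (ε ∈ FIRST(L)), continue to the next symbol.
Symbol L is a non-terminal. Add FIRST(L) \ {ε} = { 'c', 'id' }
L is nullable (ε ∈ FIRST(L)), continue to the next symbol.
All symbols are nullable, so ε is in the result.
FIRST(L L) = { 'c', 'id', ε }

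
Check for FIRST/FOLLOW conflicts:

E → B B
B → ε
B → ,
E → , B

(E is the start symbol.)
A FIRST/FOLLOW conflict occurs when a non-terminal N has a nullable alternative N → β (β ⇒* ε) and another alternative N → α with FIRST(α) ∩ FOLLOW(N) ≠ ∅: on such a lookahead the parser cannot decide between expanding α and letting N vanish via β.

Nullable non-terminals: B, E.
FIRST sets used below: FIRST(B) = { ',', ε }

B: nullable alternative(s) B → ε; FOLLOW(B) = { $, ',' }
  B → ε: FIRST \ {ε} = { } — this is the only nullable alternative, skip
  B → ,: FIRST \ {ε} = { ',' } — overlaps FOLLOW(B) on { ',' }: CONFLICT

E: nullable alternative(s) E → B B; FOLLOW(E) = { $ }
  E → B B: FIRST \ {ε} = { ',' } — this is the only nullable alternative, skip
  E → , B: FIRST \ {ε} = { ',' } — disjoint from FOLLOW(E)

So the grammar has 1 FIRST/FOLLOW conflict (marked CONFLICT above).

Answer: Yes. B → ',' with FOLLOW(B) on { ',' }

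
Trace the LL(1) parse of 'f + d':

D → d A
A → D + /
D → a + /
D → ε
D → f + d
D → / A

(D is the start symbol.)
LL(1) parsing maintains a stack (initially the start symbol over $) and the input. At each step: if the stack top is a terminal, match it against the current input token; if it is a non-terminal N, replace it with the RHS of M[N, lookahead] (the unique production whose predict set contains the lookahead).

Stack is shown with the top on the left.

Stack    Input    Action
------------------------
D $      f + d $  output D → f + d
f + d $  f + d $  match 'f'
+ d $    + d $    match '+'
d $      d $      match 'd'
$        $        accept

The string is accepted.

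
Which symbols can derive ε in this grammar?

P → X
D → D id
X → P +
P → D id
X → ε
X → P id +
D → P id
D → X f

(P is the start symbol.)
ε-productions: X → ε
So X is immediately nullable.
P → X: every symbol on the right is nullable, so P is nullable too.
No further non-terminal can be added: every production for the remaining non-terminals contains a terminal or a non-nullable non-terminal.
Nullable = { 'P', 'X' }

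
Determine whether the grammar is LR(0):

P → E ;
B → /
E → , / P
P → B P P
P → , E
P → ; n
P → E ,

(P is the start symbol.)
Augment with P' → P and build the canonical LR(0) collection (I0 = CLOSURE({[P' → . P]}), then GOTO on every symbol after a dot until no new states appear). It has 16 states:
  I0: { [B → . /], [E → . , / P], [P → . , E], [P → . ; n], [P → . B P P], [P → . E ,], [P → . E ;], [P' → . P] }  — shift
  I1: { [E → , . / P], [E → . , / P], [P → , . E] }  — shift
  I2: { [B → / .] }  — reduce
  I3: { [P → ; . n] }  — shift
  I4: { [B → . /], [E → . , / P], [P → . , E], [P → . ; n], [P → . B P P], [P → . E ,], [P → . E ;], [P → B . P P] }  — shift
  I5: { [P → E . ,], [P → E . ;] }  — shift
  I6: { [P' → P .] }  — accept
  I7: { [P → E , .] }  — reduce
  I8: { [P → E ; .] }  — reduce
  I9: { [B → . /], [E → . , / P], [P → . , E], [P → . ; n], [P → . B P P], [P → . E ,], [P → . E ;], [P → B P . P] }  — shift
  I10: { [P → B P P .] }  — reduce
  I11: { [P → ; n .] }  — reduce
  I12: { [E → , . / P] }  — shift
  I13: { [B → . /], [E → , / . P], [E → . , / P], [P → . , E], [P → . ; n], [P → . B P P], [P → . E ,], [P → . E ;] }  — shift
  I14: { [P → , E .] }  — reduce
  I15: { [E → , / P .] }  — reduce

Every state is either a pure shift/goto state or contains exactly one complete item and nothing to shift — no conflicts. The grammar is LR(0).

Answer: Yes, the grammar is LR(0)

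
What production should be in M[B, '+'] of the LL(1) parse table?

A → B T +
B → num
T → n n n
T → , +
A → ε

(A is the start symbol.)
To find M[B, '+'], we find productions for B where '+' is in the predict set (PREDICT(N → α) = (FIRST(α) \ {ε}) ∪ (FOLLOW(N) if α ⇒* ε)).

B → num: PREDICT = { 'num' }

M[B, '+'] is empty (no production applies)

Answer: Empty (error entry)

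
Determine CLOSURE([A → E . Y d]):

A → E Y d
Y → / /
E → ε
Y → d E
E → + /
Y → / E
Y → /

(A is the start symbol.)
Start with: [A → E . Y d]
  [A → E . Y d] has the dot before Y: add [Y → . / /], [Y → . d E], [Y → . / E], [Y → . /]
No further items can be added.

CLOSURE = { [A → E . Y d], [Y → . / /], [Y → . / E], [Y → . /], [Y → . d E] }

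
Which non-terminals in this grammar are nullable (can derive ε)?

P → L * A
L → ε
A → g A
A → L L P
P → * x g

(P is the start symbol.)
A non-terminal is nullable if it can derive ε (the empty string): either it has an ε-production, or it has a production whose right-hand side consists entirely of nullable non-terminals.

ε-productions: L → ε
So L is immediately nullable.
No further non-terminal can be added: every production for the remaining non-terminals contains a terminal or a non-nullable non-terminal.
Nullable = { 'L' }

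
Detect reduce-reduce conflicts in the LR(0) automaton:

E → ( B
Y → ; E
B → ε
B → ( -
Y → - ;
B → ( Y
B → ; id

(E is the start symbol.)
No reduce-reduce conflicts

Augment with E' → E and build the canonical LR(0) collection (I0 = CLOSURE({[E' → . E]}), then GOTO on every symbol after a dot until no new states appear). It has 12 states:
  I0: { [E → . ( B], [E' → . E] }  — shift
  I1: { [B → . ( -], [B → . ( Y], [B → . ; id], [B → .], [E → ( . B] }  — shift, reduce
  I2: { [E' → E .] }  — accept
  I3: { [B → ( . -], [B → ( . Y], [Y → . - ;], [Y → . ; E] }  — shift
  I4: { [B → ; . id] }  — shift
  I5: { [E → ( B .] }  — reduce
  I6: { [B → ; id .] }  — reduce
  I7: { [B → ( - .], [Y → - . ;] }  — shift, reduce
  I8: { [E → . ( B], [Y → ; . E] }  — shift
  I9: { [B → ( Y .] }  — reduce
  I10: { [Y → ; E .] }  — reduce
  I11: { [Y → - ; .] }  — reduce

No state contains more than one complete item.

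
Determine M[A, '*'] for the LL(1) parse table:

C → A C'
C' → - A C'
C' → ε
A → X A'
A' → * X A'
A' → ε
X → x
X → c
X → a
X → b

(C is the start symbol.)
Empty (error entry)

To find M[A, '*'], we find productions for A where '*' is in the predict set (PREDICT(N → α) = (FIRST(α) \ {ε}) ∪ (FOLLOW(N) if α ⇒* ε)).

Relevant sets:
  FIRST(X) = { 'a', 'b', 'c', 'x' }

A → X A': PREDICT = { 'a', 'b', 'c', 'x' }

M[A, '*'] is empty (no production applies)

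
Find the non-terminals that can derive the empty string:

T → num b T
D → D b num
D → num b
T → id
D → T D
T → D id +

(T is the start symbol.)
There are no ε-productions, so no non-terminal can derive ε.
No non-terminals are nullable.

Answer: None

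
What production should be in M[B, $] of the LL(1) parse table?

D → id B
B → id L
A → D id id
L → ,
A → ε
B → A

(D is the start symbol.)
B → A

To find M[B, $], we find productions for B where $ is in the predict set (PREDICT(N → α) = (FIRST(α) \ {ε}) ∪ (FOLLOW(N) if α ⇒* ε)).

Relevant sets:
  FIRST(A) = { 'id', ε }
  FOLLOW(B) = { $, 'id' }

B → id L: PREDICT = { 'id' }
B → A: PREDICT = { $, 'id' }
  $ is in predict set, so this production goes in M[B, $]

M[B, $] = B → A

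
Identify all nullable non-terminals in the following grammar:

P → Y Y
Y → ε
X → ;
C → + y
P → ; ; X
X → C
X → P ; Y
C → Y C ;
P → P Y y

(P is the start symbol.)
A non-terminal is nullable if it can derive ε (the empty string): either it has an ε-production, or it has a production whose right-hand side consists entirely of nullable non-terminals.

ε-productions: Y → ε
So Y is immediately nullable.
P → Y Y: every symbol on the right is nullable, so P is nullable too.
No further non-terminal can be added: every production for the remaining non-terminals contains a terminal or a non-nullable non-terminal.
Nullable = { 'P', 'Y' }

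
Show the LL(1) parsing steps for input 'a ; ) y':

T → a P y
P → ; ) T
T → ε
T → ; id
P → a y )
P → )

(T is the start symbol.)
LL(1) parsing maintains a stack (initially the start symbol over $) and the input. At each step: if the stack top is a terminal, match it against the current input token; if it is a non-terminal N, replace it with the RHS of M[N, lookahead] (the unique production whose predict set contains the lookahead).

Stack is shown with the top on the left.

Stack      Input      Action
----------------------------
T $        a ; ) y $  output T → a P y
a P y $    a ; ) y $  match 'a'
P y $      ; ) y $    output P → ; ) T
; ) T y $  ; ) y $    match ';'
) T y $    ) y $      match ')'
T y $      y $        output T → ε
y $        y $        match 'y'
$          $          accept

The string is accepted.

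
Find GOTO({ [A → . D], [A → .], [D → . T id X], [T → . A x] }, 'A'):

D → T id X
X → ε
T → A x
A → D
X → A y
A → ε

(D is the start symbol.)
{ [T → A . x] }

GOTO(I, 'A') = CLOSURE({ [A → αX.β] : [A → α.Xβ] ∈ I, X = 'A' })

Items with dot before 'A', with the dot advanced:
  [T → . A x] → [T → A . x]
Closure adds nothing (no advanced item has the dot before a non-terminal).

GOTO = { [T → A . x] }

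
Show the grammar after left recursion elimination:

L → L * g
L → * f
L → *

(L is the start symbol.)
L is directly left-recursive. The standard transformation for
  A → A α₁ | ... | A α_m | β₁ | ... | β_n
is
  A  → β₁ A' | ... | β_n A'
  A' → α₁ A' | ... | α_m A' | ε

L → * f becomes L → * f L'
L → * becomes L → * L'
L → L * g becomes L' → * g L'
Add L' → ε

Resulting grammar:
L → * f L'
L → * L'
L' → * g L'
L' → ε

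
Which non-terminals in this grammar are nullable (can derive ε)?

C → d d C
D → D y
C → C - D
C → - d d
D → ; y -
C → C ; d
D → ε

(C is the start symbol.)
A non-terminal is nullable if it can derive ε (the empty string): either it has an ε-production, or it has a production whose right-hand side consists entirely of nullable non-terminals.

ε-productions: D → ε
So D is immediately nullable.
No further non-terminal can be added: every production for the remaining non-terminals contains a terminal or a non-nullable non-terminal.
Nullable = { 'D' }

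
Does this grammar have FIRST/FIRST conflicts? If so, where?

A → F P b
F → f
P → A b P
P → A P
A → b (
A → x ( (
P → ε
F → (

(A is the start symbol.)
Yes. P → A b P / P → A P on { '(', 'b', 'f', 'x' }

A FIRST/FIRST conflict occurs when two productions N → α and N → β for the same non-terminal have FIRST(α) ∩ FIRST(β) ≠ ∅ (with ε ∈ FIRST of a nullable right-hand side, so two nullable alternatives also conflict).

FIRST sets of the non-terminals at (or reachable through a nullable prefix from) the front of some alternative:
  FIRST(F) = { '(', 'f' }
  FIRST(A) = { '(', 'b', 'f', 'x' }

Productions for A:
  A → F P b: FIRST = { '(', 'f' }
  A → b (: FIRST = { 'b' }
  A → x ( (: FIRST = { 'x' }
Productions for F:
  F → f: FIRST = { 'f' }
  F → (: FIRST = { '(' }
Productions for P:
  P → A b P: FIRST = { '(', 'b', 'f', 'x' }
  P → A P: FIRST = { '(', 'b', 'f', 'x' }
  P → ε: FIRST = { ε }

Conflict for P: P → A b P and P → A P
  Overlap: { '(', 'b', 'f', 'x' }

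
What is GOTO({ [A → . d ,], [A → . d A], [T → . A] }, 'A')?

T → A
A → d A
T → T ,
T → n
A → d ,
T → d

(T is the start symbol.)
GOTO(I, 'A') = CLOSURE({ [A → αX.β] : [A → α.Xβ] ∈ I, X = 'A' })

Items with dot before 'A', with the dot advanced:
  [T → . A] → [T → A .]
Closure adds nothing (no advanced item has the dot before a non-terminal).

GOTO = { [T → A .] }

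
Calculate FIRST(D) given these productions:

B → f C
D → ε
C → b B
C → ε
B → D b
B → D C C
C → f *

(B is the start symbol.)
{ ε }

From D → ε:
  - ε-production, so ε ∈ FIRST(D)

Collecting: FIRST(D) = { ε }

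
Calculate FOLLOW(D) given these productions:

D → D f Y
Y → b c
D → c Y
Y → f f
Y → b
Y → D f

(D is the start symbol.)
{ $, 'f' }

To compute FOLLOW(D), find every occurrence of D on a right-hand side N → α D β: add FIRST(β) \ {ε}, and if β is empty or nullable also add FOLLOW(N). Iterate to a fixed point.

D is the start symbol, so $ ∈ FOLLOW(D).
In D → D f Y: D is followed by f Y, add FIRST(f Y) \ {ε} = { 'f' }
In Y → D f: D is followed by f, add FIRST(f) \ {ε} = { 'f' }

Taking the union: FOLLOW(D) = { $, 'f' }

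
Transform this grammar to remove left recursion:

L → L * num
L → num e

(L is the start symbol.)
L → num e L'
L' → * num L'
L' → ε

L is directly left-recursive. The standard transformation for
  A → A α₁ | ... | A α_m | β₁ | ... | β_n
is
  A  → β₁ A' | ... | β_n A'
  A' → α₁ A' | ... | α_m A' | ε

L → num e becomes L → num e L'
L → L * num becomes L' → * num L'
Add L' → ε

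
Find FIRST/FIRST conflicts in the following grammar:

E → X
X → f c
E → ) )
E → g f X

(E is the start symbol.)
FIRST sets of the non-terminals at (or reachable through a nullable prefix from) the front of some alternative:
  FIRST(X) = { 'f' }

Productions for E:
  E → X: FIRST = { 'f' }
  E → ) ): FIRST = { ')' }
  E → g f X: FIRST = { 'g' }
X has only one production, so no FIRST/FIRST conflict is possible there.

All alternatives of each non-terminal have pairwise disjoint FIRST sets.

Answer: No FIRST/FIRST conflicts.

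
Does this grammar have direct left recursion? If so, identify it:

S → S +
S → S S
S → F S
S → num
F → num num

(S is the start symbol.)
Yes, S is left-recursive

S → S +: LEFT RECURSIVE (starts with S)
S → S S: LEFT RECURSIVE (starts with S)
S → F S: starts with F
S → num: starts with num
F → num num: starts with num

The grammar has direct left recursion on: S.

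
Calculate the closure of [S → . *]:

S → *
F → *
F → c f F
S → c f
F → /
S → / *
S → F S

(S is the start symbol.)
{ [S → . *] }

To compute CLOSURE, for each item [A → α.Bβ] where B is a non-terminal, add [B → .γ] for all productions B → γ; repeat for the newly added items until nothing changes.

Start with: [S → . *]
The dot precedes the terminal '*', so nothing is added.

CLOSURE = { [S → . *] }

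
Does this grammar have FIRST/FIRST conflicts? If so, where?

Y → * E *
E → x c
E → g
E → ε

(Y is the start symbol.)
No FIRST/FIRST conflicts.

A FIRST/FIRST conflict occurs when two productions N → α and N → β for the same non-terminal have FIRST(α) ∩ FIRST(β) ≠ ∅ (with ε ∈ FIRST of a nullable right-hand side, so two nullable alternatives also conflict).

Productions for E:
  E → x c: FIRST = { 'x' }
  E → g: FIRST = { 'g' }
  E → ε: FIRST = { ε }
Y has only one production, so no FIRST/FIRST conflict is possible there.

All alternatives of each non-terminal have pairwise disjoint FIRST sets.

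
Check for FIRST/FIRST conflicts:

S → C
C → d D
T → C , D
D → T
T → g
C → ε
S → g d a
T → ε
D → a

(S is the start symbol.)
FIRST sets of the non-terminals at (or reachable through a nullable prefix from) the front of some alternative:
  FIRST(C) = { 'd', ε }
  FIRST(T) = { ',', 'd', 'g', ε }

Productions for S:
  S → C: FIRST = { 'd', ε }
  S → g d a: FIRST = { 'g' }
Productions for C:
  C → d D: FIRST = { 'd' }
  C → ε: FIRST = { ε }
Productions for T:
  T → C , D: FIRST = { ',', 'd' }
  T → g: FIRST = { 'g' }
  T → ε: FIRST = { ε }
Productions for D:
  D → T: FIRST = { ',', 'd', 'g', ε }
  D → a: FIRST = { 'a' }

All alternatives of each non-terminal have pairwise disjoint FIRST sets.

Answer: No FIRST/FIRST conflicts.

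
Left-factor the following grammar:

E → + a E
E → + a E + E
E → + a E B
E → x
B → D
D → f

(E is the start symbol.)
Left-factoring transforms A → αβ₁ | αβ₂ into A → αA' and A' → β₁ | β₂
(α is the longest common prefix among the alternatives). Repeat until
no nonterminal has two alternatives with a common prefix.

Round 1: E has alternatives sharing prefix '+ a E'. Introduce E': E → + a E E'
  Add: E' → ε
  Add: E' → + E
  Add: E' → B

No remaining common prefixes — done.

Resulting grammar:
E → + a E E'
E' → ε
E' → + E
E' → B
E → x
B → D
D → f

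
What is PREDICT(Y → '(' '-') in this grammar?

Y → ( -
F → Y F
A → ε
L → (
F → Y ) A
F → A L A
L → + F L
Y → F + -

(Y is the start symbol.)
{ '(' }

PREDICT(Y → '(' '-') = (FIRST(RHS) \ {ε}) ∪ (FOLLOW(Y) if ε ∈ FIRST(RHS), i.e. RHS ⇒* ε)
FIRST('(' '-') = { '(' }
ε ∉ FIRST('(' '-'), so FOLLOW(Y) is not added.
PREDICT(Y → '(' '-') = { '(' }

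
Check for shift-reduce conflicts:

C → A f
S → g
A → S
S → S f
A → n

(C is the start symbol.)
Yes — I3: [A → S .] vs [S → S . f]

Augment with C' → C and build the canonical LR(0) collection (I0 = CLOSURE({[C' → . C]}), then GOTO on every symbol after a dot until no new states appear). It has 8 states:
  I0: { [A → . S], [A → . n], [C → . A f], [C' → . C], [S → . S f], [S → . g] }  — shift
  I1: { [C → A . f] }  — shift
  I2: { [C' → C .] }  — accept
  I3: { [A → S .], [S → S . f] }  — shift, reduce
  I4: { [S → g .] }  — reduce
  I5: { [A → n .] }  — reduce
  I6: { [S → S f .] }  — reduce
  I7: { [C → A f .] }  — reduce

I3 contains reduce item [A → S .] and shift item [S → S . f] — shift-reduce conflict.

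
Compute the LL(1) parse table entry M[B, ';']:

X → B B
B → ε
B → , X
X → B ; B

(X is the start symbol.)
B → ε

To find M[B, ';'], we find productions for B where ';' is in the predict set (PREDICT(N → α) = (FIRST(α) \ {ε}) ∪ (FOLLOW(N) if α ⇒* ε)).

Relevant sets:
  FOLLOW(B) = { $, ',', ';' }

B → ε: PREDICT = { $, ',', ';' }
  ';' is in predict set, so this production goes in M[B, ';']
B → , X: PREDICT = { ',' }

M[B, ';'] = B → ε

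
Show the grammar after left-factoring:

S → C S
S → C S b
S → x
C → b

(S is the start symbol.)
S → C S S'
S' → ε
S' → b
S → x
C → b

Left-factoring transforms A → αβ₁ | αβ₂ into A → αA' and A' → β₁ | β₂
(α is the longest common prefix among the alternatives). Repeat until
no nonterminal has two alternatives with a common prefix.

Round 1: S has alternatives sharing prefix 'C S'. Introduce S': S → C S S'
  Add: S' → ε
  Add: S' → b

No remaining common prefixes — done.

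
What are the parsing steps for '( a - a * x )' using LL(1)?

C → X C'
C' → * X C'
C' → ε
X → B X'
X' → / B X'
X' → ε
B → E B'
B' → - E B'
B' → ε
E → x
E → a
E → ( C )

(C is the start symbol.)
Stack is shown with the top on the left.

Stack                      Input            Action
--------------------------------------------------
C $                        ( a - a * x ) $  output C → X C'
X C' $                     ( a - a * x ) $  output X → B X'
B X' C' $                  ( a - a * x ) $  output B → E B'
E B' X' C' $               ( a - a * x ) $  output E → ( C )
( C ) B' X' C' $           ( a - a * x ) $  match '('
C ) B' X' C' $             a - a * x ) $    output C → X C'
X C' ) B' X' C' $          a - a * x ) $    output X → B X'
B X' C' ) B' X' C' $       a - a * x ) $    output B → E B'
E B' X' C' ) B' X' C' $    a - a * x ) $    output E → a
a B' X' C' ) B' X' C' $    a - a * x ) $    match 'a'
B' X' C' ) B' X' C' $      - a * x ) $      output B' → - E B'
- E B' X' C' ) B' X' C' $  - a * x ) $      match '-'
E B' X' C' ) B' X' C' $    a * x ) $        output E → a
a B' X' C' ) B' X' C' $    a * x ) $        match 'a'
B' X' C' ) B' X' C' $      * x ) $          output B' → ε
X' C' ) B' X' C' $         * x ) $          output X' → ε
C' ) B' X' C' $            * x ) $          output C' → * X C'
* X C' ) B' X' C' $        * x ) $          match '*'
X C' ) B' X' C' $          x ) $            output X → B X'
B X' C' ) B' X' C' $       x ) $            output B → E B'
E B' X' C' ) B' X' C' $    x ) $            output E → x
x B' X' C' ) B' X' C' $    x ) $            match 'x'
B' X' C' ) B' X' C' $      ) $              output B' → ε
X' C' ) B' X' C' $         ) $              output X' → ε
C' ) B' X' C' $            ) $              output C' → ε
) B' X' C' $               ) $              match ')'
B' X' C' $                 $                output B' → ε
X' C' $                    $                output X' → ε
C' $                       $                output C' → ε
$                          $                accept

The string is accepted.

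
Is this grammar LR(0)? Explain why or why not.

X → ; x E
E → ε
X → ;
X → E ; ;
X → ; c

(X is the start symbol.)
No. Shift-reduce conflict between [E → .] and [X → . ;]

A grammar is LR(0) if no state in the canonical LR(0) collection has:
  - both a shift item (dot before a terminal) and a complete item (shift-reduce conflict), or
  - two or more complete items (reduce-reduce conflict; the accept item [X' → X .] counts as a complete item here).

Augment with X' → X and build the canonical LR(0) collection (I0 = CLOSURE({[X' → . X]}), then GOTO on every symbol after a dot until no new states appear). It has 9 states:
  I0: { [E → .], [X → . ; c], [X → . ; x E], [X → . ;], [X → . E ; ;], [X' → . X] }  — shift, reduce
  I1: { [X → ; . c], [X → ; . x E], [X → ; .] }  — shift, reduce
  I2: { [X → E . ; ;] }  — shift
  I3: { [X' → X .] }  — accept
  I4: { [X → E ; . ;] }  — shift
  I5: { [X → E ; ; .] }  — reduce
  I6: { [X → ; c .] }  — reduce
  I7: { [E → .], [X → ; x . E] }  — reduce
  I8: { [X → ; x E .] }  — reduce

Conflict in state I0:
  Shift-reduce conflict between [E → .] and [X → . ;]
So the grammar is NOT LR(0).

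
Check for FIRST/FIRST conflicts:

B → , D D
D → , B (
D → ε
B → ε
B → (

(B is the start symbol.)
No FIRST/FIRST conflicts.

A FIRST/FIRST conflict occurs when two productions N → α and N → β for the same non-terminal have FIRST(α) ∩ FIRST(β) ≠ ∅ (with ε ∈ FIRST of a nullable right-hand side, so two nullable alternatives also conflict).

Productions for B:
  B → , D D: FIRST = { ',' }
  B → ε: FIRST = { ε }
  B → (: FIRST = { '(' }
Productions for D:
  D → , B (: FIRST = { ',' }
  D → ε: FIRST = { ε }

All alternatives of each non-terminal have pairwise disjoint FIRST sets.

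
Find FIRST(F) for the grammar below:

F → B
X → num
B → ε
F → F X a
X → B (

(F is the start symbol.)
FIRST sets of the other non-terminals involved (by the same procedure, iterated to a fixed point):
  FIRST(B) = { ε }
  FIRST(X) = { '(', 'num' }

From F → B:
  - B is a non-terminal: add FIRST(B) \ {ε} = { }
    B is nullable and nothing follows, so the whole right-hand side can vanish: ε ∈ FIRST(F)
From F → F X a:
  - F is the symbol being defined: contributes nothing new
    F is nullable, so continue to the next symbol
  - X is a non-terminal: add FIRST(X) \ {ε} = { '(', 'num' }
    X is not nullable, so stop

Collecting: FIRST(F) = { '(', 'num', ε }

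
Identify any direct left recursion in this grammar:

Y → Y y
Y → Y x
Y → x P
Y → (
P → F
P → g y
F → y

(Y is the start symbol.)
Direct left recursion occurs when N → N α for some non-terminal N (the right-hand side begins with the left-hand side itself).

Y → Y y: LEFT RECURSIVE (starts with Y)
Y → Y x: LEFT RECURSIVE (starts with Y)
Y → x P: starts with x
Y → (: starts with '('
P → F: starts with F
P → g y: starts with g
F → y: starts with y

The grammar has direct left recursion on: Y.

Answer: Yes, Y is left-recursive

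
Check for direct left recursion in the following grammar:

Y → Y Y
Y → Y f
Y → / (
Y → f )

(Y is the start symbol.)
Y → Y Y: LEFT RECURSIVE (starts with Y)
Y → Y f: LEFT RECURSIVE (starts with Y)
Y → / (: starts with '/'
Y → f ): starts with f

The grammar has direct left recursion on: Y.

Answer: Yes, Y is left-recursive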